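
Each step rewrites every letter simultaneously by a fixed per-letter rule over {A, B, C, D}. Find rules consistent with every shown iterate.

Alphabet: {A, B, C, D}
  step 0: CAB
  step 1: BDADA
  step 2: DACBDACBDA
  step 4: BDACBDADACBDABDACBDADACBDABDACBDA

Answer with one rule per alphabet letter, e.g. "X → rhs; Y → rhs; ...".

A->DA, B->DA, C->B, D->CB

  step 1 ⇒ step 2: BDADA ⇒ DA·CB·DA·CB·DA
    A ↦ DA
    B ↦ DA
    D ↦ CB
  step 0 ⇒ step 1: CAB ⇒ B·DA·DA
    C ↦ B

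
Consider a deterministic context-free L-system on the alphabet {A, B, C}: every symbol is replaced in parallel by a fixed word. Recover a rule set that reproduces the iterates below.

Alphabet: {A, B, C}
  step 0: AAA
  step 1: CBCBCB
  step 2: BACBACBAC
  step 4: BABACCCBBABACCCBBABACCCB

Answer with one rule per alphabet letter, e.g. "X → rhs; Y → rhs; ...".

A->CB, B->C, C->BA

  step 1 ⇒ step 2: CBCBCB ⇒ BA·C·BA·C·BA·C
    B ↦ C
    C ↦ BA
  step 0 ⇒ step 1: AAA ⇒ CB·CB·CB
    A ↦ CB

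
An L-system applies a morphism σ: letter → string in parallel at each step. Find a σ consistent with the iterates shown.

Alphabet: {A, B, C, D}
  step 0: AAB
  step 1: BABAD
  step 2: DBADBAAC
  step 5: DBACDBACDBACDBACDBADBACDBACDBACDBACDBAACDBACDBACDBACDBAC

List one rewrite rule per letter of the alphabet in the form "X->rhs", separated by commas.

A->BA, B->D, C->CDB, D->AC

  step 1 ⇒ step 2: BABAD ⇒ D·BA·D·BA·AC
    A ↦ BA
    B ↦ D
    D ↦ AC
    C ↦ CDB  (constrained at step 2)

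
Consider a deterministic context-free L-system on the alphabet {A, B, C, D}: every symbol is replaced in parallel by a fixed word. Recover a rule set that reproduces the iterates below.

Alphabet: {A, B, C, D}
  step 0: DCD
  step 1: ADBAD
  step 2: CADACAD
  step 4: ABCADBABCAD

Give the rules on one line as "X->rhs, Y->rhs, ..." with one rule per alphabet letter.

  step 1 ⇒ step 2: ADBAD ⇒ C·AD·A·C·AD
    A ↦ C
    B ↦ A
    D ↦ AD
  step 0 ⇒ step 1: DCD ⇒ AD·B·AD
    C ↦ B

A->C, B->A, C->B, D->AD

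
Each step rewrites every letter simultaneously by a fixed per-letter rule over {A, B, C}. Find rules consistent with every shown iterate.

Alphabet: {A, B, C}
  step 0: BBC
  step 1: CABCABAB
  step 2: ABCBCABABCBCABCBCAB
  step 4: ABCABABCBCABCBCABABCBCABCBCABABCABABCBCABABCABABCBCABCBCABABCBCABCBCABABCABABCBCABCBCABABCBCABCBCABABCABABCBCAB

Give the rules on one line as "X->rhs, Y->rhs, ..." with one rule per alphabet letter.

A->CB, B->CAB, C->AB

  step 1 ⇒ step 2: CABCABAB ⇒ AB·CB·CAB·AB·CB·CAB·CB·CAB
    A ↦ CB
    B ↦ CAB
    C ↦ AB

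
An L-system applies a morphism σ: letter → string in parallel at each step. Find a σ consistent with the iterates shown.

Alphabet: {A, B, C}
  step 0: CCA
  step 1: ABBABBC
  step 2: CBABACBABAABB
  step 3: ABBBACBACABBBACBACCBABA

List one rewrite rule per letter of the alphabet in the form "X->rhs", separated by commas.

  step 2 ⇒ step 3: CBABACBABAABB ⇒ ABB·BA·C·BA·C·ABB·BA·C·BA·C·C·BA·BA
    A ↦ C
    B ↦ BA
    C ↦ ABB

A->C, B->BA, C->ABB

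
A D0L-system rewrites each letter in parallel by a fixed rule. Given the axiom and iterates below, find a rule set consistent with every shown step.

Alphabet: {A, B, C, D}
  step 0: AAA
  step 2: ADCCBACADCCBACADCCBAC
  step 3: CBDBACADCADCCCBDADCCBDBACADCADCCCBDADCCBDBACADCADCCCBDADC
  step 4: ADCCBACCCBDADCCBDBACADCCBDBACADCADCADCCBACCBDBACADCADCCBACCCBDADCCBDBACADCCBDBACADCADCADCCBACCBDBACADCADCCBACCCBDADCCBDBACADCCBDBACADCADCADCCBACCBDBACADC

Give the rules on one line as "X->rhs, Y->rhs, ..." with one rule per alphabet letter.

  step 3 ⇒ step 4: CBDBACADCADCCCBDADCCBDBACADCADCCCBDADCCBDBACADCADCCCBDADC ⇒ ADC·C·BAC·C·CBD·ADC·CBD·BAC·ADC·CBD·BAC·ADC·ADC·ADC·C·BAC·CBD·BAC·ADC·ADC·C·BAC·C·CBD·ADC·CBD·BAC·ADC·CBD·BAC·ADC·ADC·ADC·C·BAC·CBD·BAC·ADC·ADC·C·BAC·C·CBD·ADC·CBD·BAC·ADC·CBD·BAC·ADC·ADC·ADC·C·BAC·CBD·BAC·ADC
    A ↦ CBD
    B ↦ C
    C ↦ ADC
    D ↦ BAC

A->CBD, B->C, C->ADC, D->BAC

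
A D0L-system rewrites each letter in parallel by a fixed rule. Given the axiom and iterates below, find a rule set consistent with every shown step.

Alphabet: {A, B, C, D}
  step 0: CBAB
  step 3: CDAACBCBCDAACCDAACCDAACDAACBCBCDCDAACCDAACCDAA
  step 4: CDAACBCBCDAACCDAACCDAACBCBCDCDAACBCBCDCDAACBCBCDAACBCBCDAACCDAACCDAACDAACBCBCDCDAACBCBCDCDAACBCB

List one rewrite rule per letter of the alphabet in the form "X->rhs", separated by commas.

A->CB, B->AAC, C->CD, D->AA

  step 3 ⇒ step 4: CDAACBCBCDAACCDAACCDAACDAACBCBCDCDAACCDAACCDAA ⇒ CD·AA·CB·CB·CD·AAC·CD·AAC·CD·AA·CB·CB·CD·CD·AA·CB·CB·CD·CD·AA·CB·CB·CD·AA·CB·CB·CD·AAC·CD·AAC·CD·AA·CD·AA·CB·CB·CD·CD·AA·CB·CB·CD·CD·AA·CB·CB
    A ↦ CB
    B ↦ AAC
    C ↦ CD
    D ↦ AA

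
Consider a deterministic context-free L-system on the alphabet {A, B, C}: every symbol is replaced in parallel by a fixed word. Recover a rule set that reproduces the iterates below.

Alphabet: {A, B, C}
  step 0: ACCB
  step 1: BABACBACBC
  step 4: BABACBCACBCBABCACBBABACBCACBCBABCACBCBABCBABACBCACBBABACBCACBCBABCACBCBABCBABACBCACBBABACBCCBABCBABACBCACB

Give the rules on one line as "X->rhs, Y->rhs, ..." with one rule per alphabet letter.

  step 0 ⇒ step 1: ACCB ⇒ BAB·ACB·ACB·C
    A ↦ BAB
    B ↦ C
    C ↦ ACB

A->BAB, B->C, C->ACB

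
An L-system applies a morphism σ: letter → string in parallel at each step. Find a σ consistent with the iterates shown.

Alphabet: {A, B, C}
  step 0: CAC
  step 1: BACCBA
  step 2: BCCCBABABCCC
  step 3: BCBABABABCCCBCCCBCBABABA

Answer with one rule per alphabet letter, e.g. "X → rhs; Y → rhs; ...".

  step 2 ⇒ step 3: BCCCBABABCCC ⇒ BC·BA·BA·BA·BC·CC·BC·CC·BC·BA·BA·BA
    A ↦ CC
    B ↦ BC
    C ↦ BA

A->CC, B->BC, C->BA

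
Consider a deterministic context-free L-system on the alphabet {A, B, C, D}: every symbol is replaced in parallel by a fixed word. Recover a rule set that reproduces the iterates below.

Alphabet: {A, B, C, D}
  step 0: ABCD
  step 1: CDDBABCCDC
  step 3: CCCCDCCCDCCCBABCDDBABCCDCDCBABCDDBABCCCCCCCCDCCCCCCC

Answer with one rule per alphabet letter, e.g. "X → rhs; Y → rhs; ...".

  step 0 ⇒ step 1: ABCD ⇒ CDD·BAB·CC·DC
    A ↦ CDD
    B ↦ BAB
    C ↦ CC
    D ↦ DC

A->CDD, B->BAB, C->CC, D->DC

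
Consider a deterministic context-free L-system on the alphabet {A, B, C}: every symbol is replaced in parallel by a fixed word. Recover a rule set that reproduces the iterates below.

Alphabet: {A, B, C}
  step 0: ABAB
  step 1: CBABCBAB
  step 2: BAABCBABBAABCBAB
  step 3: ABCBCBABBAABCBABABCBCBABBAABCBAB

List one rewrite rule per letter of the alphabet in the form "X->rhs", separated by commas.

  step 2 ⇒ step 3: BAABCBABBAABCBAB ⇒ AB·CB·CB·AB·BA·AB·CB·AB·AB·CB·CB·AB·BA·AB·CB·AB
    A ↦ CB
    B ↦ AB
    C ↦ BA

A->CB, B->AB, C->BA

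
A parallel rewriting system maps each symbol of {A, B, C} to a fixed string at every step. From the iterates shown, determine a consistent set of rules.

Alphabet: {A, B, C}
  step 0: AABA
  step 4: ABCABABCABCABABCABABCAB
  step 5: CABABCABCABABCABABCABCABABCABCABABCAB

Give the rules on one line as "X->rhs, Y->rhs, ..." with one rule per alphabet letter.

  step 4 ⇒ step 5: ABCABABCABCABABCABABCAB ⇒ C·AB·AB·C·AB·C·AB·AB·C·AB·AB·C·AB·C·AB·AB·C·AB·C·AB·AB·C·AB
    A ↦ C
    B ↦ AB
    C ↦ AB

A->C, B->AB, C->AB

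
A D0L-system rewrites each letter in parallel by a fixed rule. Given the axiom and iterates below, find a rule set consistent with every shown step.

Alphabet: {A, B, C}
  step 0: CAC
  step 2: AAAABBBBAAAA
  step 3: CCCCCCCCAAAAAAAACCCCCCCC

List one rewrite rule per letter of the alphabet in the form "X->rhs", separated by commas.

A->CC, B->AA, C->BB

  step 2 ⇒ step 3: AAAABBBBAAAA ⇒ CC·CC·CC·CC·AA·AA·AA·AA·CC·CC·CC·CC
    A ↦ CC
    B ↦ AA
    C ↦ BB  (constrained at step 0)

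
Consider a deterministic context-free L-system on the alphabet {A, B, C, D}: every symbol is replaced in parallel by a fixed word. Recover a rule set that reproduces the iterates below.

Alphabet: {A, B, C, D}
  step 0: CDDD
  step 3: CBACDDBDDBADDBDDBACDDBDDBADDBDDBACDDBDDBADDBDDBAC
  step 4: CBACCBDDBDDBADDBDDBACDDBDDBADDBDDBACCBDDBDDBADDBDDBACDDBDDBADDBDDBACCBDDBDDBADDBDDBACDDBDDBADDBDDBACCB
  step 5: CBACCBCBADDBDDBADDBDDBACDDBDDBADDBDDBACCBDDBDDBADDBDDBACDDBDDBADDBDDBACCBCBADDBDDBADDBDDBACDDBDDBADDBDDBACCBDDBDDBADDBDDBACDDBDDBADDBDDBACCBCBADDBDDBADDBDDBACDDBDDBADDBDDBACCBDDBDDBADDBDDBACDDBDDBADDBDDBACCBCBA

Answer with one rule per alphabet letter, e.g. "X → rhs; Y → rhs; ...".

A->C, B->A, C->CB, D->DDB

  step 4 ⇒ step 5: CBACCBDDBDDBADDBDDBACDDBDDBADDBDDBACCBDDBDDBADDBDDBACDDBDDBADDBDDBACCBDDBDDBADDBDDBACDDBDDBADDBDDBACCB ⇒ CB·A·C·CB·CB·A·DDB·DDB·A·DDB·DDB·A·C·DDB·DDB·A·DDB·DDB·A·C·CB·DDB·DDB·A·DDB·DDB·A·C·DDB·DDB·A·DDB·DDB·A·C·CB·CB·A·DDB·DDB·A·DDB·DDB·A·C·DDB·DDB·A·DDB·DDB·A·C·CB·DDB·DDB·A·DDB·DDB·A·C·DDB·DDB·A·DDB·DDB·A·C·CB·CB·A·DDB·DDB·A·DDB·DDB·A·C·DDB·DDB·A·DDB·DDB·A·C·CB·DDB·DDB·A·DDB·DDB·A·C·DDB·DDB·A·DDB·DDB·A·C·CB·CB·A
    A ↦ C
    B ↦ A
    C ↦ CB
    D ↦ DDB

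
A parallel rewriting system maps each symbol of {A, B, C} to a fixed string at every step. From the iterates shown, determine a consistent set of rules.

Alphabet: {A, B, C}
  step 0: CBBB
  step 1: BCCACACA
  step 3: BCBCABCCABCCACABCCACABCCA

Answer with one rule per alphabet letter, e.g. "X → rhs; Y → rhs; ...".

A->B, B->CA, C->BC

  step 0 ⇒ step 1: CBBB ⇒ BC·CA·CA·CA
    B ↦ CA
    C ↦ BC
    A ↦ B  (constrained at step 1)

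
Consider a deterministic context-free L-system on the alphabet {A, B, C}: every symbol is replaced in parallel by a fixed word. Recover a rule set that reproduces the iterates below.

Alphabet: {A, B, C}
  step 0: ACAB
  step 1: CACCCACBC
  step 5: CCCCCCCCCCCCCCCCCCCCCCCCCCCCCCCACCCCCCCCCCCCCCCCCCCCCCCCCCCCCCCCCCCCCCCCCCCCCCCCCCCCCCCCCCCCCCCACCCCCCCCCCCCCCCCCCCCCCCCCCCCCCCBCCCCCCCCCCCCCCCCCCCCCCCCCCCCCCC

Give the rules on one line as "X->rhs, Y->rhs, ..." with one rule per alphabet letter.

  step 0 ⇒ step 1: ACAB ⇒ CA·CC·CA·CBC
    A ↦ CA
    B ↦ CBC
    C ↦ CC

A->CA, B->CBC, C->CC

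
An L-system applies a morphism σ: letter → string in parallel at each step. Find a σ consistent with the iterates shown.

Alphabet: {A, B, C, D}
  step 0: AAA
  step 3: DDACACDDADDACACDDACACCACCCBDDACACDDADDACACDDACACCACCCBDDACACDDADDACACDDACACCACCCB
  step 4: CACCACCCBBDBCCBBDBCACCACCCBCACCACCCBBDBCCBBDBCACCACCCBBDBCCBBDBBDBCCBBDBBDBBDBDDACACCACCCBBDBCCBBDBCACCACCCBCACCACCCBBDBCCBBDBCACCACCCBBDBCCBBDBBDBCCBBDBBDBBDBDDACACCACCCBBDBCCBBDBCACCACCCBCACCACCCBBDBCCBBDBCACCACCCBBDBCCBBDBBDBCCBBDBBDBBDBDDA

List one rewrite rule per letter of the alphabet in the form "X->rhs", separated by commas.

A->CCB, B->DDA, C->BDB, D->CAC

  step 3 ⇒ step 4: DDACACDDADDACACDDACACCACCCBDDACACDDADDACACDDACACCACCCBDDACACDDADDACACDDACACCACCCB ⇒ CAC·CAC·CCB·BDB·CCB·BDB·CAC·CAC·CCB·CAC·CAC·CCB·BDB·CCB·BDB·CAC·CAC·CCB·BDB·CCB·BDB·BDB·CCB·BDB·BDB·BDB·DDA·CAC·CAC·CCB·BDB·CCB·BDB·CAC·CAC·CCB·CAC·CAC·CCB·BDB·CCB·BDB·CAC·CAC·CCB·BDB·CCB·BDB·BDB·CCB·BDB·BDB·BDB·DDA·CAC·CAC·CCB·BDB·CCB·BDB·CAC·CAC·CCB·CAC·CAC·CCB·BDB·CCB·BDB·CAC·CAC·CCB·BDB·CCB·BDB·BDB·CCB·BDB·BDB·BDB·DDA
    A ↦ CCB
    B ↦ DDA
    C ↦ BDB
    D ↦ CAC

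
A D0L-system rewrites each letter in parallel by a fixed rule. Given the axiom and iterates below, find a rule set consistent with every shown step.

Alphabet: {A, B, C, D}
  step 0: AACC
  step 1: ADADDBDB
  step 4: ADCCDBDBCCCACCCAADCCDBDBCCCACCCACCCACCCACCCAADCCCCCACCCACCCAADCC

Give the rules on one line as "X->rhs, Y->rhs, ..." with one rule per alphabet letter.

A->AD, B->CA, C->DB, D->CC

  step 0 ⇒ step 1: AACC ⇒ AD·AD·DB·DB
    A ↦ AD
    C ↦ DB
    B ↦ CA  (constrained at step 1)
    D ↦ CC  (constrained at step 1)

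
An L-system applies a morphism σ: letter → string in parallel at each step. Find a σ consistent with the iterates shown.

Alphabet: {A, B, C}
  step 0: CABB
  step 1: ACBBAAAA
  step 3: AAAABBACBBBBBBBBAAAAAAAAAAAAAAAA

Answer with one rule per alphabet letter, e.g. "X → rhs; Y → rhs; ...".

  step 0 ⇒ step 1: CABB ⇒ AC·BB·AA·AA
    A ↦ BB
    B ↦ AA
    C ↦ AC

A->BB, B->AA, C->AC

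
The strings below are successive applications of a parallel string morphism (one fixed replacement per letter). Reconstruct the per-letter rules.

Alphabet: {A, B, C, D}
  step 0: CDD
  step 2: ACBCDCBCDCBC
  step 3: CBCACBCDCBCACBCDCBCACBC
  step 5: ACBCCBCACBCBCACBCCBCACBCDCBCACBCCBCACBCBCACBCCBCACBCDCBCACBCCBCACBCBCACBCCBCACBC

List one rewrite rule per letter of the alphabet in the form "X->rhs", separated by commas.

  step 2 ⇒ step 3: ACBCDCBCDCBC ⇒ C·BC·AC·BC·DC·BC·AC·BC·DC·BC·AC·BC
    A ↦ C
    B ↦ AC
    C ↦ BC
    D ↦ DC

A->C, B->AC, C->BC, D->DC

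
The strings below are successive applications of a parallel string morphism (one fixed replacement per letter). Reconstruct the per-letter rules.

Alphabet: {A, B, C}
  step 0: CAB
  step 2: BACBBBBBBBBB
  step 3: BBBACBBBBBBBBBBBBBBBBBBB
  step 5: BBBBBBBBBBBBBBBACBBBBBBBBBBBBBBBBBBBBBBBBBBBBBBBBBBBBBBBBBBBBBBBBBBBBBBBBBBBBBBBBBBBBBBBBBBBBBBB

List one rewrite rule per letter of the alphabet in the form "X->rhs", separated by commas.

  step 2 ⇒ step 3: BACBBBBBBBBB ⇒ BB·B·ACB·BB·BB·BB·BB·BB·BB·BB·BB·BB
    A ↦ B
    B ↦ BB
    C ↦ ACB

A->B, B->BB, C->ACB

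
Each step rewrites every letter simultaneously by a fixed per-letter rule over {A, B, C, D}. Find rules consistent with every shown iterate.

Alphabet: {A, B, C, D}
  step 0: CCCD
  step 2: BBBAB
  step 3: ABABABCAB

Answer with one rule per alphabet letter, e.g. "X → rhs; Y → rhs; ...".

  step 2 ⇒ step 3: BBBAB ⇒ AB·AB·AB·C·AB
    A ↦ C
    B ↦ AB
    C ↦ D  (constrained at step 0)
    D ↦ B  (constrained at step 0)

A->C, B->AB, C->D, D->B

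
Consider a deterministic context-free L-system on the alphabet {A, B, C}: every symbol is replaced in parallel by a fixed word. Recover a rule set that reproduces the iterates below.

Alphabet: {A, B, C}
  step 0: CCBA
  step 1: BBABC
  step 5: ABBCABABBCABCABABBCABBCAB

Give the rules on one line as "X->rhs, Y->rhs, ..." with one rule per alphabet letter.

  step 0 ⇒ step 1: CCBA ⇒ B·B·AB·C
    A ↦ C
    B ↦ AB
    C ↦ B

A->C, B->AB, C->B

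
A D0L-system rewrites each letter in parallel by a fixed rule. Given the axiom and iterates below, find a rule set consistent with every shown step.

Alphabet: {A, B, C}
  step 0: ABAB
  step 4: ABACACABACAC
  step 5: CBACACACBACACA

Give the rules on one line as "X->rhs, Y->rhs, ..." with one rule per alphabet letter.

A->C, B->BA, C->A

  step 4 ⇒ step 5: ABACACABACAC ⇒ C·BA·C·A·C·A·C·BA·C·A·C·A
    A ↦ C
    B ↦ BA
    C ↦ A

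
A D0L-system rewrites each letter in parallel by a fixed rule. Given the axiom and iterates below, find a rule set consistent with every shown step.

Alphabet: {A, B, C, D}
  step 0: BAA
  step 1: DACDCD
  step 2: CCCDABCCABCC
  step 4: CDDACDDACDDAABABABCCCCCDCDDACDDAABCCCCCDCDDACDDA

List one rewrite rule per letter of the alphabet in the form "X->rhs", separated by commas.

  step 1 ⇒ step 2: DACDCD ⇒ CC·CD·AB·CC·AB·CC
    A ↦ CD
    C ↦ AB
    D ↦ CC
  step 0 ⇒ step 1: BAA ⇒ DA·CD·CD
    B ↦ DA

A->CD, B->DA, C->AB, D->CC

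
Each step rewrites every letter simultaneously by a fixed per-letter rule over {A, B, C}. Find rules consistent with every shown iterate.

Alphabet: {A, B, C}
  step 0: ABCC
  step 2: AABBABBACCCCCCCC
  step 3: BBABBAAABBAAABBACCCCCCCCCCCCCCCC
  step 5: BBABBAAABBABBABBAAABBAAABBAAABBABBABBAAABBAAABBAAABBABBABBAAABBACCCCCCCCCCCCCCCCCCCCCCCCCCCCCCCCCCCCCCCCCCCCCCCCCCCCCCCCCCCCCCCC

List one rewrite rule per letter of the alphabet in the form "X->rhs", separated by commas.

  step 2 ⇒ step 3: AABBABBACCCCCCCC ⇒ BBA·BBA·A·A·BBA·A·A·BBA·CC·CC·CC·CC·CC·CC·CC·CC
    A ↦ BBA
    B ↦ A
    C ↦ CC

A->BBA, B->A, C->CC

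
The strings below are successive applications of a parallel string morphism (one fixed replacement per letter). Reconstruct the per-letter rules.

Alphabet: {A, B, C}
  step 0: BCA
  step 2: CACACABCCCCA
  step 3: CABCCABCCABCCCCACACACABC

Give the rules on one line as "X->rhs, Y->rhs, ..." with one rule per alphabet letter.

  step 2 ⇒ step 3: CACACABCCCCA ⇒ CA·BC·CA·BC·CA·BC·CC·CA·CA·CA·CA·BC
    A ↦ BC
    B ↦ CC
    C ↦ CA

A->BC, B->CC, C->CA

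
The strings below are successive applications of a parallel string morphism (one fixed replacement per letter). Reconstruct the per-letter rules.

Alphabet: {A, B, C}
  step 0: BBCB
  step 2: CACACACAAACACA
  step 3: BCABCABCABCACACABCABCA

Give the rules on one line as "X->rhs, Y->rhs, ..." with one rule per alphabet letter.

A->CA, B->AA, C->B

  step 2 ⇒ step 3: CACACACAAACACA ⇒ B·CA·B·CA·B·CA·B·CA·CA·CA·B·CA·B·CA
    A ↦ CA
    C ↦ B
    B ↦ AA  (constrained at step 0)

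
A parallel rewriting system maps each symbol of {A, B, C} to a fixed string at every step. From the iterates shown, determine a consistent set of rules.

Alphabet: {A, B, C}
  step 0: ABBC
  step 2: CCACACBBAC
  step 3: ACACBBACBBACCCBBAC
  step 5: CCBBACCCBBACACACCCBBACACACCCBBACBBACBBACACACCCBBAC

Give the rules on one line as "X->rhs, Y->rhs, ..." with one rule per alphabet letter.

A->BB, B->C, C->AC

  step 2 ⇒ step 3: CCACACBBAC ⇒ AC·AC·BB·AC·BB·AC·C·C·BB·AC
    A ↦ BB
    B ↦ C
    C ↦ AC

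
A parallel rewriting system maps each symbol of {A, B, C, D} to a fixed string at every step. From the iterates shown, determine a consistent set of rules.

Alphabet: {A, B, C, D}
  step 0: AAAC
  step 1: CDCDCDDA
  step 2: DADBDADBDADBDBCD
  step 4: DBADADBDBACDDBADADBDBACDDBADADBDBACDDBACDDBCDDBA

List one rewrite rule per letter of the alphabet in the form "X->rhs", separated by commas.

  step 1 ⇒ step 2: CDCDCDDA ⇒ DA·DB·DA·DB·DA·DB·DB·CD
    A ↦ CD
    C ↦ DA
    D ↦ DB
    B ↦ A  (constrained at step 2)

A->CD, B->A, C->DA, D->DB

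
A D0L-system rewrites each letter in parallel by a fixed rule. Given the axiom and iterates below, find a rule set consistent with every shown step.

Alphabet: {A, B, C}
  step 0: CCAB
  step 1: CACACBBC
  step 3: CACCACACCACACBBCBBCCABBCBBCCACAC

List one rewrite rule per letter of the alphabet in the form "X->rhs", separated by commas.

  step 0 ⇒ step 1: CCAB ⇒ CA·CA·C·BBC
    A ↦ C
    B ↦ BBC
    C ↦ CA

A->C, B->BBC, C->CA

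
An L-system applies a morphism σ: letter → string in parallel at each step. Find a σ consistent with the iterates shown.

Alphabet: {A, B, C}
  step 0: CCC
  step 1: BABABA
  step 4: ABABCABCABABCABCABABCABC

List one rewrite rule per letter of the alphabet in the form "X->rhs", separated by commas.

A->BC, B->A, C->BA

  step 0 ⇒ step 1: CCC ⇒ BA·BA·BA
    C ↦ BA
    A ↦ BC  (constrained at step 1)
    B ↦ A  (constrained at step 1)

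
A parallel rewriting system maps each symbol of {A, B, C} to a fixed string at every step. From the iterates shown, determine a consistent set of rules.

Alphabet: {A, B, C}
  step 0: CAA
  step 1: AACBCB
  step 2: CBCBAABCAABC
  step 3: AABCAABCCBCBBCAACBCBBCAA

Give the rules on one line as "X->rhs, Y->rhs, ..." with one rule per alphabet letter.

  step 2 ⇒ step 3: CBCBAABCAABC ⇒ AA·BC·AA·BC·CB·CB·BC·AA·CB·CB·BC·AA
    A ↦ CB
    B ↦ BC
    C ↦ AA

A->CB, B->BC, C->AA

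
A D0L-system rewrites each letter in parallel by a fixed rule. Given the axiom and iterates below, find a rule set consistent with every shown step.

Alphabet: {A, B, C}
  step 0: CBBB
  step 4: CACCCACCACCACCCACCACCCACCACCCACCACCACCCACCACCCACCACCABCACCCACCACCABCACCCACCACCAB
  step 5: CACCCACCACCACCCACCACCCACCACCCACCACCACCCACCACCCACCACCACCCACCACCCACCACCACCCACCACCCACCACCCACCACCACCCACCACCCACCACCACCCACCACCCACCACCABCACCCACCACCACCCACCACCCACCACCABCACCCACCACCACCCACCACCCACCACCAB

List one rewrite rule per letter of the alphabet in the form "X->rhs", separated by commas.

A->C, B->AB, C->CAC

  step 4 ⇒ step 5: CACCCACCACCACCCACCACCCACCACCCACCACCACCCACCACCCACCACCABCACCCACCACCABCACCCACCACCAB ⇒ CAC·C·CAC·CAC·CAC·C·CAC·CAC·C·CAC·CAC·C·CAC·CAC·CAC·C·CAC·CAC·C·CAC·CAC·CAC·C·CAC·CAC·C·CAC·CAC·CAC·C·CAC·CAC·C·CAC·CAC·C·CAC·CAC·CAC·C·CAC·CAC·C·CAC·CAC·CAC·C·CAC·CAC·C·CAC·CAC·C·AB·CAC·C·CAC·CAC·CAC·C·CAC·CAC·C·CAC·CAC·C·AB·CAC·C·CAC·CAC·CAC·C·CAC·CAC·C·CAC·CAC·C·AB
    A ↦ C
    B ↦ AB
    C ↦ CAC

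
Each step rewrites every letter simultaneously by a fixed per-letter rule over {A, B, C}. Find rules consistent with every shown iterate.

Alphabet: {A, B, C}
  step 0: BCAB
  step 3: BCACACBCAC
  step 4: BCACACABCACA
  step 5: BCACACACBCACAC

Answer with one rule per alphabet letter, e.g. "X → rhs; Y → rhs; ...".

A->C, B->BC, C->A

  step 4 ⇒ step 5: BCACACABCACA ⇒ BC·A·C·A·C·A·C·BC·A·C·A·C
    A ↦ C
    B ↦ BC
    C ↦ A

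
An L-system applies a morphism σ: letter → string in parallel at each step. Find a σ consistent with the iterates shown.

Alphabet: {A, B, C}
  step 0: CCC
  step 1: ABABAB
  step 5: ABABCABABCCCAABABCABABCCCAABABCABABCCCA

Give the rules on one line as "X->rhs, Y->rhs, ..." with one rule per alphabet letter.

A->C, B->CA, C->AB

  step 0 ⇒ step 1: CCC ⇒ AB·AB·AB
    C ↦ AB
    A ↦ C  (constrained at step 1)
    B ↦ CA  (constrained at step 1)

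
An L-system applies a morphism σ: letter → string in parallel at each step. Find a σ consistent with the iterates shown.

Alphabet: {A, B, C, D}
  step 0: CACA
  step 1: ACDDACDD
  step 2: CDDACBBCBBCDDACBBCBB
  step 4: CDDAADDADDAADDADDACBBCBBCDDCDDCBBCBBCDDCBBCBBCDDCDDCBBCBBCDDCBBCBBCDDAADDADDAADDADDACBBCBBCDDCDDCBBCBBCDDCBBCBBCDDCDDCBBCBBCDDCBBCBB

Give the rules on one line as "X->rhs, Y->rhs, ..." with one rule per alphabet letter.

A->CDD, B->ADD, C->A, D->CBB

  step 1 ⇒ step 2: ACDDACDD ⇒ CDD·A·CBB·CBB·CDD·A·CBB·CBB
    A ↦ CDD
    C ↦ A
    D ↦ CBB
    B ↦ ADD  (constrained at step 2)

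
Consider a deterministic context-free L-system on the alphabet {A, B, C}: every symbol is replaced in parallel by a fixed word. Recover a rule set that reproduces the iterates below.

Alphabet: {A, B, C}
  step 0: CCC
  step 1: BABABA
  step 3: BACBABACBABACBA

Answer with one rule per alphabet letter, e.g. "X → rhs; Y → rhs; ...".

  step 0 ⇒ step 1: CCC ⇒ BA·BA·BA
    C ↦ BA
    A ↦ BC  (constrained at step 1)
    B ↦ C  (constrained at step 1)

A->BC, B->C, C->BA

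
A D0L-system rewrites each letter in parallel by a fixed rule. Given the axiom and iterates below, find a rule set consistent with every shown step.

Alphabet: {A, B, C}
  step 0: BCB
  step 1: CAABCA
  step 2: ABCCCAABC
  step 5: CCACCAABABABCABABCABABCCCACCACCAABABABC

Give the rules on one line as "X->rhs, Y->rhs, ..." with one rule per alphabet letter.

  step 1 ⇒ step 2: CAABCA ⇒ AB·C·C·CA·AB·C
    A ↦ C
    B ↦ CA
    C ↦ AB

A->C, B->CA, C->AB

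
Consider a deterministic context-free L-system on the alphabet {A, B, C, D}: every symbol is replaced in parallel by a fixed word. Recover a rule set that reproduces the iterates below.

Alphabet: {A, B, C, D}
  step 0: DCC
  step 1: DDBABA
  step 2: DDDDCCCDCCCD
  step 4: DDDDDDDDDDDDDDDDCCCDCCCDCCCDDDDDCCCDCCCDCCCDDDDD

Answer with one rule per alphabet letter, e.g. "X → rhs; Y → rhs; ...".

  step 1 ⇒ step 2: DDBABA ⇒ DD·DD·CC·CD·CC·CD
    A ↦ CD
    B ↦ CC
    D ↦ DD
  step 0 ⇒ step 1: DCC ⇒ DD·BA·BA
    C ↦ BA

A->CD, B->CC, C->BA, D->DD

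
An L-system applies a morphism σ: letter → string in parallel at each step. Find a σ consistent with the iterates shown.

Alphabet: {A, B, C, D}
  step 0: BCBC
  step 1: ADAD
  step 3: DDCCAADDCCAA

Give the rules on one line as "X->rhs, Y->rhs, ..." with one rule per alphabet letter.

A->CC, B->A, C->D, D->ABB

  step 0 ⇒ step 1: BCBC ⇒ A·D·A·D
    B ↦ A
    C ↦ D
    A ↦ CC  (constrained at step 1)
    D ↦ ABB  (constrained at step 1)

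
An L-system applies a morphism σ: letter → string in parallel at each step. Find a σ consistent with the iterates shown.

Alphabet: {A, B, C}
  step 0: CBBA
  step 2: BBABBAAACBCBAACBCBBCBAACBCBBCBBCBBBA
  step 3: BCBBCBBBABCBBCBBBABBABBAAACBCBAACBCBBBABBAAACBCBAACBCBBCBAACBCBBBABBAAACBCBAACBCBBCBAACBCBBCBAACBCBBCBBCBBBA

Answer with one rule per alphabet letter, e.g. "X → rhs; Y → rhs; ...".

  step 2 ⇒ step 3: BBABBAAACBCBAACBCBBCBAACBCBBCBBCBBBA ⇒ BCB·BCB·BBA·BCB·BCB·BBA·BBA·BBA·AAC·BCB·AAC·BCB·BBA·BBA·AAC·BCB·AAC·BCB·BCB·AAC·BCB·BBA·BBA·AAC·BCB·AAC·BCB·BCB·AAC·BCB·BCB·AAC·BCB·BCB·BCB·BBA
    A ↦ BBA
    B ↦ BCB
    C ↦ AAC

A->BBA, B->BCB, C->AAC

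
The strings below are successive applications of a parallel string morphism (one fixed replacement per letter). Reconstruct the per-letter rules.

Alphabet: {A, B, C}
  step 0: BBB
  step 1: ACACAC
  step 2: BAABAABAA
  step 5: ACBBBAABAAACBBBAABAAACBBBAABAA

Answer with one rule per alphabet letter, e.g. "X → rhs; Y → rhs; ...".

A->B, B->AC, C->AA

  step 1 ⇒ step 2: ACACAC ⇒ B·AA·B·AA·B·AA
    A ↦ B
    C ↦ AA
  step 0 ⇒ step 1: BBB ⇒ AC·AC·AC
    B ↦ AC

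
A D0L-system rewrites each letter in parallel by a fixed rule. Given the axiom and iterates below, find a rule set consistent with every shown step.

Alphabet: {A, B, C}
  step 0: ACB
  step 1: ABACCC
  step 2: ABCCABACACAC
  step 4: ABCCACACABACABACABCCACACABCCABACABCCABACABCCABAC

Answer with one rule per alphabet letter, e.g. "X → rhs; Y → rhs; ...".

A->AB, B->CC, C->AC

  step 1 ⇒ step 2: ABACCC ⇒ AB·CC·AB·AC·AC·AC
    A ↦ AB
    B ↦ CC
    C ↦ AC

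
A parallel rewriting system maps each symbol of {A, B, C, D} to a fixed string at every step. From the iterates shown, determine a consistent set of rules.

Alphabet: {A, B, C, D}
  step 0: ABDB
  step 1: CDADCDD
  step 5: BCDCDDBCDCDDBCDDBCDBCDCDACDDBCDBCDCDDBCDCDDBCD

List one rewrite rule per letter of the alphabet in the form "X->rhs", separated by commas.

  step 0 ⇒ step 1: ABDB ⇒ CDA·D·CD·D
    A ↦ CDA
    B ↦ D
    D ↦ CD
    C ↦ B  (constrained at step 1)

A->CDA, B->D, C->B, D->CD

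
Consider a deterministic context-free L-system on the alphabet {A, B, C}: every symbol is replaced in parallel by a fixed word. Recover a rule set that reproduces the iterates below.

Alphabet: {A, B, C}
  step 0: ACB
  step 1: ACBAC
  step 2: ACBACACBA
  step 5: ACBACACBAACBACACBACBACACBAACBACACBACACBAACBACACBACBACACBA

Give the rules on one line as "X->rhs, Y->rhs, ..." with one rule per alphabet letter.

  step 1 ⇒ step 2: ACBAC ⇒ ACB·A·C·ACB·A
    A ↦ ACB
    B ↦ C
    C ↦ A

A->ACB, B->C, C->A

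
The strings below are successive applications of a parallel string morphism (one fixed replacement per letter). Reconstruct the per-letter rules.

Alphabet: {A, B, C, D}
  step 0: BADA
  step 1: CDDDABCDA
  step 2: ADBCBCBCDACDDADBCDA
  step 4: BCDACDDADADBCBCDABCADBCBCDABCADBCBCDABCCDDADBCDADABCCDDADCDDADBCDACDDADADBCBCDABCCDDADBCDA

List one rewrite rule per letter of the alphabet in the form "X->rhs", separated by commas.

  step 1 ⇒ step 2: CDDDABCDA ⇒ AD·BC·BC·BC·DA·CDD·AD·BC·DA
    A ↦ DA
    B ↦ CDD
    C ↦ AD
    D ↦ BC

A->DA, B->CDD, C->AD, D->BC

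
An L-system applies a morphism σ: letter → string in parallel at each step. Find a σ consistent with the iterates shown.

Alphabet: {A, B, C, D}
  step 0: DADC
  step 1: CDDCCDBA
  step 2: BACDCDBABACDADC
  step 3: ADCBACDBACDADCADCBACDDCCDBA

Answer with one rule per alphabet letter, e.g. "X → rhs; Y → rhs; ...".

  step 2 ⇒ step 3: BACDCDBABACDADC ⇒ A·DC·BA·CD·BA·CD·A·DC·A·DC·BA·CD·DC·CD·BA
    A ↦ DC
    B ↦ A
    C ↦ BA
    D ↦ CD

A->DC, B->A, C->BA, D->CD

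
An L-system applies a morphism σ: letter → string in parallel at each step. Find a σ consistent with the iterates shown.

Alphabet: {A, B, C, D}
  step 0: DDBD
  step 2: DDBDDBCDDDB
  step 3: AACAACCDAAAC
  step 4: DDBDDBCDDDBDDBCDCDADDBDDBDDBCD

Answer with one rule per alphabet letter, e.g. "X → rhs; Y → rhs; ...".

A->DDB, B->C, C->CD, D->A

  step 3 ⇒ step 4: AACAACCDAAAC ⇒ DDB·DDB·CD·DDB·DDB·CD·CD·A·DDB·DDB·DDB·CD
    A ↦ DDB
    C ↦ CD
    D ↦ A
  step 2 ⇒ step 3: DDBDDBCDDDB ⇒ A·A·C·A·A·C·CD·A·A·A·C
    B ↦ C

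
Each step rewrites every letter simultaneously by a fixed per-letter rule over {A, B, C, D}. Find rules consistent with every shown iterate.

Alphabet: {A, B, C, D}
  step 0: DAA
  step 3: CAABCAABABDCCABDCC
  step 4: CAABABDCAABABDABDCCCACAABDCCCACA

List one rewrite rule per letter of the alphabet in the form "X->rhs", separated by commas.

  step 3 ⇒ step 4: CAABCAABABDCCABDCC ⇒ CA·AB·AB·D·CA·AB·AB·D·AB·D·CC·CA·CA·AB·D·CC·CA·CA
    A ↦ AB
    B ↦ D
    C ↦ CA
    D ↦ CC

A->AB, B->D, C->CA, D->CC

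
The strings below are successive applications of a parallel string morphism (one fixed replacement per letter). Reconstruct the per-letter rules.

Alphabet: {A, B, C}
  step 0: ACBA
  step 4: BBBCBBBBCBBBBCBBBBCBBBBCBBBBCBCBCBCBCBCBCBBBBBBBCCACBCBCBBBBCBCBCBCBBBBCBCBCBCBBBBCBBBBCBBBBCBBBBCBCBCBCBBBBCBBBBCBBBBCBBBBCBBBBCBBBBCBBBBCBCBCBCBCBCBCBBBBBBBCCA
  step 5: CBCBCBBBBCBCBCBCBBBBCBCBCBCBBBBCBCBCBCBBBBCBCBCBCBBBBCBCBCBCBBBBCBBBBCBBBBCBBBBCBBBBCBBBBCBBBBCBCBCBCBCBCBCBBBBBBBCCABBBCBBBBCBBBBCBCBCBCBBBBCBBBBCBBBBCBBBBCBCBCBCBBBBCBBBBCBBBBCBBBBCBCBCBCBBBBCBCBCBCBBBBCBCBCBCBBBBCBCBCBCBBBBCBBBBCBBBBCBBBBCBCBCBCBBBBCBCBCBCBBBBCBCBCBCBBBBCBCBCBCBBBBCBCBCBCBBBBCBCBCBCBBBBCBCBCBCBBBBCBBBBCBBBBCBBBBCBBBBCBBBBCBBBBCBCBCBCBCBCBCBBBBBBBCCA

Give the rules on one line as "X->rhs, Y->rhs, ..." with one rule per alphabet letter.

  step 4 ⇒ step 5: BBBCBBBBCBBBBCBBBBCBBBBCBBBBCBCBCBCBCBCBCBBBBBBBCCACBCBCBBBBCBCBCBCBBBBCBCBCBCBBBBCBBBBCBBBBCBBBBCBCBCBCBBBBCBBBBCBBBBCBBBBCBBBBCBBBBCBBBBCBCBCBCBCBCBCBBBBBBBCCA ⇒ CB·CB·CB·BBB·CB·CB·CB·CB·BBB·CB·CB·CB·CB·BBB·CB·CB·CB·CB·BBB·CB·CB·CB·CB·BBB·CB·CB·CB·CB·BBB·CB·BBB·CB·BBB·CB·BBB·CB·BBB·CB·BBB·CB·BBB·CB·CB·CB·CB·CB·CB·CB·BBB·BBB·CCA·BBB·CB·BBB·CB·BBB·CB·CB·CB·CB·BBB·CB·BBB·CB·BBB·CB·BBB·CB·CB·CB·CB·BBB·CB·BBB·CB·BBB·CB·BBB·CB·CB·CB·CB·BBB·CB·CB·CB·CB·BBB·CB·CB·CB·CB·BBB·CB·CB·CB·CB·BBB·CB·BBB·CB·BBB·CB·BBB·CB·CB·CB·CB·BBB·CB·CB·CB·CB·BBB·CB·CB·CB·CB·BBB·CB·CB·CB·CB·BBB·CB·CB·CB·CB·BBB·CB·CB·CB·CB·BBB·CB·CB·CB·CB·BBB·CB·BBB·CB·BBB·CB·BBB·CB·BBB·CB·BBB·CB·BBB·CB·CB·CB·CB·CB·CB·CB·BBB·BBB·CCA
    A ↦ CCA
    B ↦ CB
    C ↦ BBB

A->CCA, B->CB, C->BBB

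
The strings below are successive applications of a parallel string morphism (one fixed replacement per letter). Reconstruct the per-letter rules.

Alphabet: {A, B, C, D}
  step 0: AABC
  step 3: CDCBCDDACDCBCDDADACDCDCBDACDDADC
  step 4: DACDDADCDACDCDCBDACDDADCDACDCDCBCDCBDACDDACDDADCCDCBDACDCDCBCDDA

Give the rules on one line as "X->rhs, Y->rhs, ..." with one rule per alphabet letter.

A->CB, B->DC, C->DA, D->CD

  step 3 ⇒ step 4: CDCBCDDACDCBCDDADACDCDCBDACDDADC ⇒ DA·CD·DA·DC·DA·CD·CD·CB·DA·CD·DA·DC·DA·CD·CD·CB·CD·CB·DA·CD·DA·CD·DA·DC·CD·CB·DA·CD·CD·CB·CD·DA
    A ↦ CB
    B ↦ DC
    C ↦ DA
    D ↦ CD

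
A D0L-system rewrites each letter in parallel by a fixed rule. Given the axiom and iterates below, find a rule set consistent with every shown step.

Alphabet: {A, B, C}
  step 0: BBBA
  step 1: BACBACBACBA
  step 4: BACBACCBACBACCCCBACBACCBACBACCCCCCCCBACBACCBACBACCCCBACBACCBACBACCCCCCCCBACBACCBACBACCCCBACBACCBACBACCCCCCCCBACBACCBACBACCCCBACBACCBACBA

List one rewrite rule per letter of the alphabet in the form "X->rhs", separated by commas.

A->BA, B->BAC, C->CC

  step 0 ⇒ step 1: BBBA ⇒ BAC·BAC·BAC·BA
    A ↦ BA
    B ↦ BAC
    C ↦ CC  (constrained at step 1)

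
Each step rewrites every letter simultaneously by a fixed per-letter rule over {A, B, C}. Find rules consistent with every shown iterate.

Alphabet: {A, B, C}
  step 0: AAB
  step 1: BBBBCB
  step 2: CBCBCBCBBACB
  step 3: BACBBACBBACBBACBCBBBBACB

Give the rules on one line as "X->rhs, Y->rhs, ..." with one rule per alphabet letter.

A->BB, B->CB, C->BA

  step 2 ⇒ step 3: CBCBCBCBBACB ⇒ BA·CB·BA·CB·BA·CB·BA·CB·CB·BB·BA·CB
    A ↦ BB
    B ↦ CB
    C ↦ BA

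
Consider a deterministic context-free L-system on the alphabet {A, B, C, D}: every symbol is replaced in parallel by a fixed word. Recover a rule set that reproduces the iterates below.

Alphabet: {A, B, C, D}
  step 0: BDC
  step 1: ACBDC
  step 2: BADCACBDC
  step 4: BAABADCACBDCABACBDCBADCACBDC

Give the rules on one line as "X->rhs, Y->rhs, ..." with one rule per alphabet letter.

  step 1 ⇒ step 2: ACBDC ⇒ BA·DC·A·CB·DC
    A ↦ BA
    B ↦ A
    C ↦ DC
    D ↦ CB

A->BA, B->A, C->DC, D->CB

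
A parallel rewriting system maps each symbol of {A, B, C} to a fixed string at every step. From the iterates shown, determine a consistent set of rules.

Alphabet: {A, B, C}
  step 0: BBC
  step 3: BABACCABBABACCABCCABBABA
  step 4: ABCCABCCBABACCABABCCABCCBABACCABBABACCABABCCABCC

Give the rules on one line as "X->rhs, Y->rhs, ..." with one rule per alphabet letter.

A->CC, B->AB, C->BA

  step 3 ⇒ step 4: BABACCABBABACCABCCABBABA ⇒ AB·CC·AB·CC·BA·BA·CC·AB·AB·CC·AB·CC·BA·BA·CC·AB·BA·BA·CC·AB·AB·CC·AB·CC
    A ↦ CC
    B ↦ AB
    C ↦ BA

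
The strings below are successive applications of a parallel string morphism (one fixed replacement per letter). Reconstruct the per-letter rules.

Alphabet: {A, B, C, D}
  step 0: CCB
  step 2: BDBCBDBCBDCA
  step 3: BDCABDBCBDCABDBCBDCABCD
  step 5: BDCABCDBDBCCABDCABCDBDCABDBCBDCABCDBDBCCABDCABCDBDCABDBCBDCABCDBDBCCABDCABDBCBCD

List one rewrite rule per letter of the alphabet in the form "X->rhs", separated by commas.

A->D, B->BD, C->BC, D->CA

  step 2 ⇒ step 3: BDBCBDBCBDCA ⇒ BD·CA·BD·BC·BD·CA·BD·BC·BD·CA·BC·D
    A ↦ D
    B ↦ BD
    C ↦ BC
    D ↦ CA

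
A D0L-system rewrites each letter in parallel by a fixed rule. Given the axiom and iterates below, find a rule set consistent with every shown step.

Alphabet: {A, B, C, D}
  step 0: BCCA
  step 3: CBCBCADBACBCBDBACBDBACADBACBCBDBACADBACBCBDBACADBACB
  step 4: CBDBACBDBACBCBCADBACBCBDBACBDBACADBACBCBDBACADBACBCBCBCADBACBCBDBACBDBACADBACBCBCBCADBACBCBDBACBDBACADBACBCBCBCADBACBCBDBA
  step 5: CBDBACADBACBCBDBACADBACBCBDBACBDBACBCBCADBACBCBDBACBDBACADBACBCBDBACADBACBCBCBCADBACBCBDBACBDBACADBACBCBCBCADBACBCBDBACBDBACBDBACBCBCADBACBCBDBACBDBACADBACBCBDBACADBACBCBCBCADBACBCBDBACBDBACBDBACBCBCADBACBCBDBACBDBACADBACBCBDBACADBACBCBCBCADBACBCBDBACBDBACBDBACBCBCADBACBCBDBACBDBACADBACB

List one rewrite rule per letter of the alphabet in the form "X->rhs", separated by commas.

A->CB, B->DBA, C->CB, D->CA

  step 4 ⇒ step 5: CBDBACBDBACBCBCADBACBCBDBACBDBACADBACBCBDBACADBACBCBCBCADBACBCBDBACBDBACADBACBCBCBCADBACBCBDBACBDBACADBACBCBCBCADBACBCBDBA ⇒ CB·DBA·CA·DBA·CB·CB·DBA·CA·DBA·CB·CB·DBA·CB·DBA·CB·CB·CA·DBA·CB·CB·DBA·CB·DBA·CA·DBA·CB·CB·DBA·CA·DBA·CB·CB·CB·CA·DBA·CB·CB·DBA·CB·DBA·CA·DBA·CB·CB·CB·CA·DBA·CB·CB·DBA·CB·DBA·CB·DBA·CB·CB·CA·DBA·CB·CB·DBA·CB·DBA·CA·DBA·CB·CB·DBA·CA·DBA·CB·CB·CB·CA·DBA·CB·CB·DBA·CB·DBA·CB·DBA·CB·CB·CA·DBA·CB·CB·DBA·CB·DBA·CA·DBA·CB·CB·DBA·CA·DBA·CB·CB·CB·CA·DBA·CB·CB·DBA·CB·DBA·CB·DBA·CB·CB·CA·DBA·CB·CB·DBA·CB·DBA·CA·DBA·CB
    A ↦ CB
    B ↦ DBA
    C ↦ CB
    D ↦ CA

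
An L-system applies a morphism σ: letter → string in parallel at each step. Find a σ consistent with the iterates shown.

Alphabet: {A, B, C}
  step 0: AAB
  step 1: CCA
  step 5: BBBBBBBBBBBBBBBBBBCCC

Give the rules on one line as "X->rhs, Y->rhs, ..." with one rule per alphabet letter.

A->C, B->A, C->BBB

  step 0 ⇒ step 1: AAB ⇒ C·C·A
    A ↦ C
    B ↦ A
    C ↦ BBB  (constrained at step 1)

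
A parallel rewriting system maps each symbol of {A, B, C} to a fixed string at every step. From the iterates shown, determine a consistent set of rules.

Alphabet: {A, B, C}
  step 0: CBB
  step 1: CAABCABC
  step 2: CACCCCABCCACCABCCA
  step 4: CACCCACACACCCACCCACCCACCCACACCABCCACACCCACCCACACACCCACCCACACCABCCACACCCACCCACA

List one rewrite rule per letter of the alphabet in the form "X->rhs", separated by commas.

  step 1 ⇒ step 2: CAABCABC ⇒ CA·CC·CC·ABC·CA·CC·ABC·CA
    A ↦ CC
    B ↦ ABC
    C ↦ CA

A->CC, B->ABC, C->CA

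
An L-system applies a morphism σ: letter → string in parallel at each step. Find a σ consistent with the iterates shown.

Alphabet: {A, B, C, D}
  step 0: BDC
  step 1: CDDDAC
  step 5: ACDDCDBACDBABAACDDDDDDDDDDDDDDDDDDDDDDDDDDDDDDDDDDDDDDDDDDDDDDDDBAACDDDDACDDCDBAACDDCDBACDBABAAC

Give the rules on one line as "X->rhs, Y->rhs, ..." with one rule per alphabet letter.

A->BA, B->CD, C->AC, D->DD

  step 0 ⇒ step 1: BDC ⇒ CD·DD·AC
    B ↦ CD
    C ↦ AC
    D ↦ DD
    A ↦ BA  (constrained at step 1)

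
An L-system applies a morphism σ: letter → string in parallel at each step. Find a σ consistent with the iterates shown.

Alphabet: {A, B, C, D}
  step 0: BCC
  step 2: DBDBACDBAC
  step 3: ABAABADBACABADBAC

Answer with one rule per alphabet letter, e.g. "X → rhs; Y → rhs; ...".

A->DB, B->A, C->AC, D->AB

  step 2 ⇒ step 3: DBDBACDBAC ⇒ AB·A·AB·A·DB·AC·AB·A·DB·AC
    A ↦ DB
    B ↦ A
    C ↦ AC
    D ↦ AB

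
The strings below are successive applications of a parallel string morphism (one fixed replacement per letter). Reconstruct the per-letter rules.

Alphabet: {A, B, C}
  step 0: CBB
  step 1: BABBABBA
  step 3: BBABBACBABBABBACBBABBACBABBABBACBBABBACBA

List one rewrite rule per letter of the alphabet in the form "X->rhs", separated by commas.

A->C, B->BBA, C->BA

  step 0 ⇒ step 1: CBB ⇒ BA·BBA·BBA
    B ↦ BBA
    C ↦ BA
    A ↦ C  (constrained at step 1)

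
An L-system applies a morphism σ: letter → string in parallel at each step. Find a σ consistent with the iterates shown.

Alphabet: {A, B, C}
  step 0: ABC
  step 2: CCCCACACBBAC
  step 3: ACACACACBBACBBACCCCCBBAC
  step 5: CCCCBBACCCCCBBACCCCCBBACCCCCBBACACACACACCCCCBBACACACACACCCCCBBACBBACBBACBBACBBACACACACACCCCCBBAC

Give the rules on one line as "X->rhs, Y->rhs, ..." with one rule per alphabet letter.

A->BB, B->CC, C->AC

  step 2 ⇒ step 3: CCCCACACBBAC ⇒ AC·AC·AC·AC·BB·AC·BB·AC·CC·CC·BB·AC
    A ↦ BB
    B ↦ CC
    C ↦ AC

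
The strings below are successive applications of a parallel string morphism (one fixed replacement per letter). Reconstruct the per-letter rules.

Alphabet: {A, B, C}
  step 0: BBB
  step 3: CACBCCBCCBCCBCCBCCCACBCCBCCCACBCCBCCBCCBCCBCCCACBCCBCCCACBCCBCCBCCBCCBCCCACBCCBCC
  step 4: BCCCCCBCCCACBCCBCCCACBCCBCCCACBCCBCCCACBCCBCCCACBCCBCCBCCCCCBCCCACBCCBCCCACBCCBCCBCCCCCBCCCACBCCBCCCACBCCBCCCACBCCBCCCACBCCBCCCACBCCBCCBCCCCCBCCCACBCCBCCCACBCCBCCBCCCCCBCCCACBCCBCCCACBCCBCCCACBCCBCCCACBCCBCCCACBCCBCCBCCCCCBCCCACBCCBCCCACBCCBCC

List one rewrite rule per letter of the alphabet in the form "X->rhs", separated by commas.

  step 3 ⇒ step 4: CACBCCBCCBCCBCCBCCCACBCCBCCCACBCCBCCBCCBCCBCCCACBCCBCCCACBCCBCCBCCBCCBCCCACBCCBCC ⇒ BCC·CCC·BCC·CAC·BCC·BCC·CAC·BCC·BCC·CAC·BCC·BCC·CAC·BCC·BCC·CAC·BCC·BCC·BCC·CCC·BCC·CAC·BCC·BCC·CAC·BCC·BCC·BCC·CCC·BCC·CAC·BCC·BCC·CAC·BCC·BCC·CAC·BCC·BCC·CAC·BCC·BCC·CAC·BCC·BCC·BCC·CCC·BCC·CAC·BCC·BCC·CAC·BCC·BCC·BCC·CCC·BCC·CAC·BCC·BCC·CAC·BCC·BCC·CAC·BCC·BCC·CAC·BCC·BCC·CAC·BCC·BCC·BCC·CCC·BCC·CAC·BCC·BCC·CAC·BCC·BCC
    A ↦ CCC
    B ↦ CAC
    C ↦ BCC

A->CCC, B->CAC, C->BCC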